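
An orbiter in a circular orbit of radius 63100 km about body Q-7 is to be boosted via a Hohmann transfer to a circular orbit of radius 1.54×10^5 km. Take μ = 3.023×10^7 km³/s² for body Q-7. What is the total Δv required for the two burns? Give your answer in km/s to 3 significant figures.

Δv = 7.51 km/s

Semi-major axis of the transfer orbit: a_t = (63100 + 1.540×10^5)/2 = 1.0855×10^5 km.
At r₁ the circular-orbit speed is v₁ = √(μ/r₁) = 21.8879 km/s.
On the transfer ellipse at r₁, vis-viva equation gives v_p = √[μ(2/r₁ − 1/a_t)] = 26.0705 km/s.
First burn Δv₁ = |v_p − v₁| = 4.1826 km/s.
Circular speed at r₂: v₂ = √(μ/r₂) = 14.01066 km/s.
Transfer-orbit speed at r₂: v_a = √[μ(2/r₂ − 1/a_t)] = 10.68215 km/s.
Second burn Δv₂ = |v₂ − v_a| = 3.3285 km/s.
Total Δv = Δv₁ + Δv₂ = 7.511 km/s.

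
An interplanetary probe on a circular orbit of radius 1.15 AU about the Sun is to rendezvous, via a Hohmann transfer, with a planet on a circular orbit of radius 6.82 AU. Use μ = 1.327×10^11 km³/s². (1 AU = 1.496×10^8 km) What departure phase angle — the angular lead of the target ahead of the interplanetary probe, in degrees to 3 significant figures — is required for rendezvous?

In km: r₁ = 1.15 × 1.496×10^8 = 1.7204×10^8 km; r₂ = 6.82 × 1.496×10^8 = 1.020272×10^9 km.
Transfer-ellipse semi-major axis a_t = (r₁ + r₂)/2 = (1.7204×10^8 + 1.020272×10^9)/2 = 5.96156×10^8 km.
The half-period of the transfer ellipse is t = π√(a_t³/μ) = 1.2553×10^8 s.
Target angular speed ω₂ = √(μ/r₂³) = 1.1178×10^-8 rad/s.
Angle swept by the target during transfer: ω₂·t = 1.4032 rad = 80.40°.
The interplanetary probe traverses 180° on the transfer ellipse, so the target must lead by 180° − 80.40° = 99.6°.

φ = 99.6°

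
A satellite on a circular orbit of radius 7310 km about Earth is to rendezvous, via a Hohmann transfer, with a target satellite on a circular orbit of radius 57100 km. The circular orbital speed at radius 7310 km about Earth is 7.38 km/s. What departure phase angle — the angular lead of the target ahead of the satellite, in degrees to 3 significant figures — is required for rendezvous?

From the circular-orbit relation v² = μ/r at r = 7310 km: μ = v²r = (7.38)² × 7310 = 3.98135×10^5 km³/s².
Transfer-ellipse semi-major axis a_t = (r₁ + r₂)/2 = (7310 + 57100)/2 = 32205 km.
Transfer time t = π√(a_t³/μ) = 28775 s.
Target angular speed ω₂ = √(μ/r₂³) = 4.6245×10^-5 rad/s.
Angle swept by the target during transfer: ω₂·t = 1.3307 rad = 76.24°.
The satellite traverses 180° on the transfer ellipse, so the target must lead by 180° − 76.24° = 104°.

φ = 104°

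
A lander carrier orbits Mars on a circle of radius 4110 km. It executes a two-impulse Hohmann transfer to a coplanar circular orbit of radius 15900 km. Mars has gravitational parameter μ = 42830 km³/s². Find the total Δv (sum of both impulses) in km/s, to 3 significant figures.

Δv = 1.43 km/s

Transfer-ellipse semi-major axis a_t = (r₁ + r₂)/2 = (4110 + 15900)/2 = 10005 km.
At r₁ the circular-orbit speed is v₁ = √(μ/r₁) = 3.2281 km/s.
Transfer-orbit speed at r₁ (v² = μ(2/r − 1/a)): v_p = √[μ(2/r₁ − 1/a_t)] = 4.0695 km/s.
First burn Δv₁ = |v_p − v₁| = 0.8414 km/s.
At r₂, v₂ = √(μ/r₂) = 1.64125 km/s.
Transfer-orbit speed at r₂: v_a = √[μ(2/r₂ − 1/a_t)] = 1.05193 km/s.
Second burn Δv₂ = |v₂ − v_a| = 0.5893 km/s.
Δv = Δv₁ + Δv₂ = 0.8414 + 0.5893 = 1.431 km/s.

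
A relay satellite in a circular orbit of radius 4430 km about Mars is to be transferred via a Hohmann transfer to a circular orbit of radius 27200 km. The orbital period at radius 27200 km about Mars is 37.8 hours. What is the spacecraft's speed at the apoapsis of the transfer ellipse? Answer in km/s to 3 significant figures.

v = 0.665 km/s

From Kepler's third law T² = 4π²r³/μ at r = 27200 km, T = 37.8 hours = 37.8 × 3600 s = 1.3608×10^5 s: μ = 4π²r³/T² = 42902.0 km³/s².
The Hohmann ellipse has a_t = (r₁ + r₂)/2 = 15815 km.
At apoapsis, r = 27200 km.
Applying v² = μ(2/r − 1/a_t): v = 0.6647 km/s.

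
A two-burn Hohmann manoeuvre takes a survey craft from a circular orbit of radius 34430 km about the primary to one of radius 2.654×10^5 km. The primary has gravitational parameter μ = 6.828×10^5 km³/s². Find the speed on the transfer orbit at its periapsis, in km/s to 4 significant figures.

v = 5.925 km/s

The Hohmann ellipse has a_t = (r₁ + r₂)/2 = 1.49915×10^5 km.
The periapsis of the transfer ellipse is at r = 34430 km.
Applying v² = μ(2/r − 1/a_t): v = 5.925 km/s.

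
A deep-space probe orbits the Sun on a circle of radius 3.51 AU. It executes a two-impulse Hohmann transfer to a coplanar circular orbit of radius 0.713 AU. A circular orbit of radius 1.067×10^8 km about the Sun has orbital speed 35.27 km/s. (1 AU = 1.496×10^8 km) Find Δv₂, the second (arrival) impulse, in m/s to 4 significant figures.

Δv₂ = 10210 m/s

From the circular-orbit relation v² = μ/r at r = 1.067×10^8 km: μ = v²r = (35.27)² × 1.067×10^8 = 1.32732×10^11 km³/s².
In km: r₁ = 3.51 × 1.496×10^8 = 5.25096×10^8 km; r₂ = 0.713 × 1.496×10^8 = 1.066648×10^8 km.
The Hohmann ellipse has a_t = (r₁ + r₂)/2 = 3.158804×10^8 km.
On the circular orbit at r = 1.066648×10^8 km, v_c = √(μ/r) = 35.276 km/s.
Transfer-orbit speed at the same r (vis-viva, a = a_t): v_t = √[μ(2/r − 1/a_t)] = 45.482 km/s.
Δv₂ = |v_t − v_c| = |45.482 − 35.276| = 10.21 km/s.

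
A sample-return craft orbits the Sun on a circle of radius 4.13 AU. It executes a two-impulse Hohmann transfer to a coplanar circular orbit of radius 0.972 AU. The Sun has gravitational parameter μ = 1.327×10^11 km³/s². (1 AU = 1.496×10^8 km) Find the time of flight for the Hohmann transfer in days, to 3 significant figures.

t = 744 days

In km: r₁ = 4.13 × 1.496×10^8 = 6.17848×10^8 km; r₂ = 0.972 × 1.496×10^8 = 1.454112×10^8 km.
Transfer-ellipse semi-major axis a_t = (r₁ + r₂)/2 = (6.17848×10^8 + 1.454112×10^8)/2 = 3.816296×10^8 km.
Transfer time t = π√(a_t³/μ) = π√((3.816296×10^8)³ / 1.327×10^11) = 6.430×10^7 s.
Converting: 6.430×10^7 s ÷ 86400 s/day = 744 days.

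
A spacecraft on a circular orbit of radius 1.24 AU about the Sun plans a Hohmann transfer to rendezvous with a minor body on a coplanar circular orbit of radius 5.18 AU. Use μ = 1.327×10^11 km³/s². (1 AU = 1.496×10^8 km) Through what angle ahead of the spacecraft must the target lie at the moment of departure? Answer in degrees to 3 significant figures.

In km: r₁ = 1.24 × 1.496×10^8 = 1.85504×10^8 km; r₂ = 5.18 × 1.496×10^8 = 7.74928×10^8 km.
Semi-major axis of the transfer orbit: a_t = (1.85504×10^8 + 7.74928×10^8)/2 = 4.80216×10^8 km.
The half-period of the transfer ellipse is t = π√(a_t³/μ) = 9.07547×10^7 s.
The target's mean motion on its circular orbit is ω₂ = √(μ/r₂³) = 1.68866×10^-8 rad/s.
Angle swept by the target during transfer: ω₂·t = 1.5325 rad = 87.81°.
The spacecraft traverses 180° on the transfer ellipse, so the target must lead by 180° − 87.81° = 92.2°.

φ = 92.2°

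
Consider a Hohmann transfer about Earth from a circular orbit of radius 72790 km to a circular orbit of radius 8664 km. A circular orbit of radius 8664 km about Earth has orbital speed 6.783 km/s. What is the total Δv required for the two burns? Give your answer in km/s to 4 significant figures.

From the circular-orbit relation v² = μ/r at r = 8664 km: μ = v²r = (6.783)² × 8664 = 3.98623×10^5 km³/s².
Semi-major axis of the transfer orbit: a_t = (72790 + 8664)/2 = 40727 km.
At r₁ the circular-orbit speed is v₁ = √(μ/r₁) = 2.340 km/s.
On the transfer ellipse at r₁, vis-viva gives v_a = √[μ(2/r₁ − 1/a_t)] = 1.079 km/s.
First burn Δv₁ = |v_a − v₁| = 1.261 km/s.
Circular speed at r₂: v₂ = √(μ/r₂) = 6.783 km/s.
Transfer-orbit speed at r₂: v_p = √[μ(2/r₂ − 1/a_t)] = 9.068 km/s.
Second burn Δv₂ = |v₂ − v_p| = 2.285 km/s.
Total Δv = Δv₁ + Δv₂ = 3.546 km/s.

Δv = 3.546 km/s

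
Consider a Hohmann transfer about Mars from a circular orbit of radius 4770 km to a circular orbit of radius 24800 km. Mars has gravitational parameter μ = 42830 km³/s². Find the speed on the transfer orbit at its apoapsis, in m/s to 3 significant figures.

The Hohmann ellipse has a_t = (r₁ + r₂)/2 = 14785 km.
The apoapsis of the transfer ellipse is at r = 24800 km.
Vis-viva: v = √[μ(2/r − 1/a_t)] = √[42830 × (2/24800 − 1/14785)] = 0.7464 km/s.

v = 746 m/s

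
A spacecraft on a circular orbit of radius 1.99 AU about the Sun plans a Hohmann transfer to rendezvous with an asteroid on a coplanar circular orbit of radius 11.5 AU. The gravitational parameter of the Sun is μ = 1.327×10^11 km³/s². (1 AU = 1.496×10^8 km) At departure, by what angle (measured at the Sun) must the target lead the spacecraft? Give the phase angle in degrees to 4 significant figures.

In km: r₁ = 1.99 × 1.496×10^8 = 2.97704×10^8 km; r₂ = 11.5 × 1.496×10^8 = 1.7204×10^9 km.
The Hohmann ellipse has a_t = (r₁ + r₂)/2 = 1.009052×10^9 km.
Transfer time t = π√(a_t³/μ) = 2.76430×10^8 s.
The target's mean motion on its circular orbit is ω₂ = √(μ/r₂³) = 5.10495×10^-9 rad/s.
Angle swept by the target during transfer: ω₂·t = 1.41116 rad = 80.85°.
Arrival is 180° from departure on the ellipse, so φ = 180° − 80.85° = 99.15°.

φ = 99.15°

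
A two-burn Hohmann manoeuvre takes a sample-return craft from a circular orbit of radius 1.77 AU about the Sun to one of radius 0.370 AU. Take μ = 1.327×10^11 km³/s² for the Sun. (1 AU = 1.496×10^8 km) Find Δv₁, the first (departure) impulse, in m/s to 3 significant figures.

In km: r₁ = 1.77 × 1.496×10^8 = 2.64792×10^8 km; r₂ = 0.370 × 1.496×10^8 = 5.5352×10^7 km.
The Hohmann ellipse has a_t = (r₁ + r₂)/2 = 1.60072×10^8 km.
Circular speed at r = 2.64792×10^8 km: v_c = √(μ/r) = 22.386 km/s.
Transfer-orbit speed at the same r (vis-viva, a = a_t): v_t = √[μ(2/r − 1/a_t)] = 13.164 km/s.
Δv₁ = |v_t − v_c| = |13.164 − 22.386| = 9.222 km/s.

Δv₁ = 9220 m/s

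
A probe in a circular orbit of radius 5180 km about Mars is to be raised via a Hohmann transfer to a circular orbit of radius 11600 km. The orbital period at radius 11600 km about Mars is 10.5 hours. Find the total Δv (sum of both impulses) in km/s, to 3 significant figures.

Δv = 0.920 km/s

From Kepler's third law T² = 4π²r³/μ at r = 11600 km, T = 10.5 hours = 10.5 × 3600 s = 37800 s: μ = 4π²r³/T² = 43127.1 km³/s².
Semi-major axis of the transfer orbit: a_t = (5180 + 11600)/2 = 8390 km.
At r₁ the circular-orbit speed is v₁ = √(μ/r₁) = 2.8854 km/s.
Transfer-orbit speed at r₁ (vis-viva): v_p = √[μ(2/r₁ − 1/a_t)] = 3.3928 km/s.
First burn Δv₁ = |v_p − v₁| = 0.5074 km/s.
At r₂, v₂ = √(μ/r₂) = 1.9282 km/s.
Transfer-orbit speed at r₂: v_a = √[μ(2/r₂ − 1/a_t)] = 1.5151 km/s.
Second burn Δv₂ = |v₂ − v_a| = 0.4131 km/s.
Total Δv = Δv₁ + Δv₂ = 0.9205 km/s.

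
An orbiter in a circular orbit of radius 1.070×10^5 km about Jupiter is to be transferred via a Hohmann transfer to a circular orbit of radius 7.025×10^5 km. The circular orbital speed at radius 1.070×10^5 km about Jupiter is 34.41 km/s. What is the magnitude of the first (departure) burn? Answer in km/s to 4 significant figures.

Δv₁ = 10.92 km/s

From the circular-orbit relation v² = μ/r at r = 1.070×10^5 km: μ = v²r = (34.41)² × 1.070×10^5 = 1.26693×10^8 km³/s².
Semi-major axis of the transfer orbit: a_t = (1.070×10^5 + 7.025×10^5)/2 = 4.0475×10^5 km.
Circular speed at r = 1.070×10^5 km: v_c = √(μ/r) = 34.41 km/s.
Vis-viva on the transfer ellipse at r = 1.070×10^5 km gives v_t = √[μ(2/r − 1/a_t)] = 45.33 km/s.
Δv₁ = |v_t − v_c| = |45.33 − 34.41| = 10.92 km/s.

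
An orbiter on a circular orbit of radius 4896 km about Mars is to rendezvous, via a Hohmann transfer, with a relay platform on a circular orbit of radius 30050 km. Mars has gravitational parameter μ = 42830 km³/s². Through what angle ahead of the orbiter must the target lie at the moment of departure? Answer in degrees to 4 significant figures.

Semi-major axis of the transfer orbit: a_t = (4896 + 30050)/2 = 17473 km.
Transfer time t = π√(a_t³/μ) = 35060 s.
Target angular speed ω₂ = √(μ/r₂³) = 3.973×10^-5 rad/s.
Angle swept by the target during transfer: ω₂·t = 1.393 rad = 79.81°.
Arrival is 180° from departure on the ellipse, so φ = 180° − 79.81° = 100.2°.

φ = 100.2°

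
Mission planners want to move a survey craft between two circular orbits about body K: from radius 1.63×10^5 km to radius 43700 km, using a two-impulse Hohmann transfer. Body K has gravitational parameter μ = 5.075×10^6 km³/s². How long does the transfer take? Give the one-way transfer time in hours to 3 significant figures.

t = 12.9 hours

The Hohmann ellipse has a_t = (r₁ + r₂)/2 = 1.0335×10^5 km.
Half the transfer-orbit period gives t = π√(a_t³/μ) = 46330 s.
Converting: 46330 s ÷ 3600 s/hour = 12.9 hours.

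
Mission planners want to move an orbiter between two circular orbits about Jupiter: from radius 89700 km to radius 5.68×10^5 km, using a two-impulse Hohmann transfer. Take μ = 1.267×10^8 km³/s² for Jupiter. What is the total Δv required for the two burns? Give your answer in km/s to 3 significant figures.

Δv = 18.9 km/s

The Hohmann ellipse has a_t = (r₁ + r₂)/2 = 3.2885×10^5 km.
Circular speed at r₁: v₁ = √(μ/r₁) = √(1.267×10^8/89700) = 37.58306 km/s.
On the transfer ellipse at r₁, v² = μ(2/r − 1/a) gives v_p = √[μ(2/r₁ − 1/a_t)] = 49.39322 km/s.
First burn Δv₁ = |v_p − v₁| = 11.8102 km/s.
Circular speed at r₂: v₂ = √(μ/r₂) = 14.9353 km/s.
Transfer-orbit speed at r₂: v_a = √[μ(2/r₂ − 1/a_t)] = 7.80030 km/s.
Second burn Δv₂ = |v₂ − v_a| = 7.13500 km/s.
Δv = Δv₁ + Δv₂ = 11.8102 + 7.13500 = 18.95 km/s.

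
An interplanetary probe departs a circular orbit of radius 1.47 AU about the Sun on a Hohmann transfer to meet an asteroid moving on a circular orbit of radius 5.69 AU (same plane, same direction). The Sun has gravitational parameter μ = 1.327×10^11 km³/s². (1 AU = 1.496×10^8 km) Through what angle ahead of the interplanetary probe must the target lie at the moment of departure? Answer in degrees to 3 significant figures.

φ = 90.2°

In km: r₁ = 1.47 × 1.496×10^8 = 2.19912×10^8 km; r₂ = 5.69 × 1.496×10^8 = 8.51224×10^8 km.
Semi-major axis of the transfer orbit: a_t = (2.19912×10^8 + 8.51224×10^8)/2 = 5.35568×10^8 km.
Transfer time t = π√(a_t³/μ) = 1.0689×10^8 s.
The target's mean motion on its circular orbit is ω₂ = √(μ/r₂³) = 1.4668×10^-8 rad/s.
Angle swept by the target during transfer: ω₂·t = 1.5679 rad = 89.83°.
Arrival is 180° from departure on the ellipse, so φ = 180° − 89.83° = 90.2°.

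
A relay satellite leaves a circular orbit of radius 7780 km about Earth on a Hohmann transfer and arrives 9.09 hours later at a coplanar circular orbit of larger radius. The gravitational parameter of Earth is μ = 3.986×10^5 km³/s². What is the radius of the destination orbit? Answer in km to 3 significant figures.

r₂ = 62400 km

Transfer time t = 9.09 hours = 32724 s, and t = π√(a_t³/μ).
So a_t = (μ t²/π²)^(1/3) = (3.986×10^5 × (32724)² / π²)^(1/3) = 35101 km.
Since a_t = (r₁ + r₂)/2, r₂ = 2a_t − r₁ = 2×35101 − 7780 = 62422 km.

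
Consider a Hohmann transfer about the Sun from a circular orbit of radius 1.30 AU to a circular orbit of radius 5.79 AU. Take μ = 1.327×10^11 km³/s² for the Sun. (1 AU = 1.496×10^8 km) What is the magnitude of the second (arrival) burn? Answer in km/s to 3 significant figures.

In km: r₁ = 1.30 × 1.496×10^8 = 1.9448×10^8 km; r₂ = 5.79 × 1.496×10^8 = 8.66184×10^8 km.
Transfer-ellipse semi-major axis a_t = (r₁ + r₂)/2 = (1.9448×10^8 + 8.66184×10^8)/2 = 5.30332×10^8 km.
Circular speed at r = 8.66184×10^8 km: v_c = √(μ/r) = 12.377 km/s.
Vis-viva on the transfer ellipse at r = 8.66184×10^8 km gives v_t = √[μ(2/r − 1/a_t)] = 7.4954 km/s.
Δv₂ = |v_t − v_c| = |7.4954 − 12.377| = 4.882 km/s.

Δv₂ = 4.88 km/s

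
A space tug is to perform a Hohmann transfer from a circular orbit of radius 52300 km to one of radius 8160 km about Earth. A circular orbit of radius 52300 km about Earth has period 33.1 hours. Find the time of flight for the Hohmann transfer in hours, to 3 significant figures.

From Kepler's third law T² = 4π²r³/μ at r = 52300 km, T = 33.1 hours = 33.1 × 3600 s = 1.1916×10^5 s: μ = 4π²r³/T² = 3.97744×10^5 km³/s².
The Hohmann ellipse has a_t = (r₁ + r₂)/2 = 30230 km.
Half the transfer-orbit period gives t = π√(a_t³/μ) = 26180 s.
Converting: 26180 s ÷ 3600 s/hour = 7.27 hours.

t = 7.27 hours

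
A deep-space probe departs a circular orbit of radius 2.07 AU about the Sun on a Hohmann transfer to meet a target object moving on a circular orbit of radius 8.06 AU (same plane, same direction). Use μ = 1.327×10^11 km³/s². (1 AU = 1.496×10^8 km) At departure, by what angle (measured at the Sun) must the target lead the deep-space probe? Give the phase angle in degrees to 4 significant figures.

In km: r₁ = 2.07 × 1.496×10^8 = 3.09672×10^8 km; r₂ = 8.06 × 1.496×10^8 = 1.205776×10^9 km.
The Hohmann ellipse has a_t = (r₁ + r₂)/2 = 7.57724×10^8 km.
Transfer time t = π√(a_t³/μ) = 1.799×10^8 s.
The target's mean motion on its circular orbit is ω₂ = √(μ/r₂³) = 8.700×10^-9 rad/s.
Angle swept by the target during transfer: ω₂·t = 1.565 rad = 89.67°.
The deep-space probe traverses 180° on the transfer ellipse, so the target must lead by 180° − 89.67° = 90.33°.

φ = 90.33°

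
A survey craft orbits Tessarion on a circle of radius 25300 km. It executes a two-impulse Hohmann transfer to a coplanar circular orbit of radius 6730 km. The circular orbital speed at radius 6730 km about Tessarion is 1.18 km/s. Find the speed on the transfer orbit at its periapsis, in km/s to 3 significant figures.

From the circular-orbit relation v² = μ/r at r = 6730 km: μ = v²r = (1.18)² × 6730 = 9370.85 km³/s².
The Hohmann ellipse has a_t = (r₁ + r₂)/2 = 16015 km.
At periapsis, r = 6730 km.
Vis-viva: v = √[μ(2/r − 1/a_t)] = √[9370.85 × (2/6730 − 1/16015)] = 1.483 km/s.

v = 1.48 km/s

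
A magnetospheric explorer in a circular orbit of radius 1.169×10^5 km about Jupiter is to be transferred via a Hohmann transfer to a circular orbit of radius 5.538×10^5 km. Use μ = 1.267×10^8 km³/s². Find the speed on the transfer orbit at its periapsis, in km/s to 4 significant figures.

Transfer-ellipse semi-major axis a_t = (r₁ + r₂)/2 = (1.169×10^5 + 5.538×10^5)/2 = 3.3535×10^5 km.
The periapsis of the transfer ellipse is at r = 1.169×10^5 km.
Vis-viva: v = √[μ(2/r − 1/a_t)] = √[1.267×10^8 × (2/1.169×10^5 − 1/3.3535×10^5)] = 42.31 km/s.

v = 42.31 km/s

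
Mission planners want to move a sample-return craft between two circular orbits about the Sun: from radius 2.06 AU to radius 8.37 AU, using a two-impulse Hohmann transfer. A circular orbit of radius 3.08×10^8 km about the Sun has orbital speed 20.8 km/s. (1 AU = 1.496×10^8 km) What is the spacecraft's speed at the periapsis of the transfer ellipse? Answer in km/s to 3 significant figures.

v = 26.3 km/s

From the circular-orbit relation v² = μ/r at r = 3.08×10^8 km: μ = v²r = (20.8)² × 3.08×10^8 = 1.33253×10^11 km³/s².
In km: r₁ = 2.06 × 1.496×10^8 = 3.08176×10^8 km; r₂ = 8.37 × 1.496×10^8 = 1.252152×10^9 km.
The Hohmann ellipse has a_t = (r₁ + r₂)/2 = 7.80164×10^8 km.
At periapsis, r = 3.08176×10^8 km.
From the vis-viva equation, v = √[μ(2/r − 1/a_t)] = 26.34 km/s.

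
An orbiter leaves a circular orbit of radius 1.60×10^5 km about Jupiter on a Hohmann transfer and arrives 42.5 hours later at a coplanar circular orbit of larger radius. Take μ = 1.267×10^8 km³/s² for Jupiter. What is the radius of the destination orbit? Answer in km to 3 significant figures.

r₂ = 1.18×10^6 km

Transfer time t = 42.5 hours = 1.530×10^5 s, and t = π√(a_t³/μ).
So a_t = (μ t²/π²)^(1/3) = (1.267×10^8 × (1.530×10^5)² / π²)^(1/3) = 6.6981×10^5 km.
Since a_t = (r₁ + r₂)/2, r₂ = 2a_t − r₁ = 2×6.6981×10^5 − 1.600×10^5 = 1.17962×10^6 km.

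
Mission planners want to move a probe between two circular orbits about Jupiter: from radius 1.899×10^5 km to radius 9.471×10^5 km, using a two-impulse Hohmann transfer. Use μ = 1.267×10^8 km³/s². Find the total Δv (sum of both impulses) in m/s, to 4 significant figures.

Δv = 12390 m/s

Semi-major axis of the transfer orbit: a_t = (1.899×10^5 + 9.471×10^5)/2 = 5.685×10^5 km.
Circular speed at r₁: v₁ = √(μ/r₁) = √(1.267×10^8/1.899×10^5) = 25.830 km/s.
Transfer-orbit speed at r₁ (v² = μ(2/r − 1/a)): v_p = √[μ(2/r₁ − 1/a_t)] = 33.339 km/s.
First burn Δv₁ = |v_p − v₁| = 7.509 km/s.
At r₂, v₂ = √(μ/r₂) = 11.566 km/s.
Transfer-orbit speed at r₂: v_a = √[μ(2/r₂ − 1/a_t)] = 6.6848 km/s.
Second burn Δv₂ = |v₂ − v_a| = 4.881 km/s.
Total Δv = Δv₁ + Δv₂ = 12.39 km/s.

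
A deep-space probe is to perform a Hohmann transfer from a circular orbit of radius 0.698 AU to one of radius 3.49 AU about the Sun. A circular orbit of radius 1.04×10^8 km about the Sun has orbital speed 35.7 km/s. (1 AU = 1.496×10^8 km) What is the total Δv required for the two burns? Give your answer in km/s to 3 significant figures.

Δv = 17.1 km/s

From the circular-orbit relation v² = μ/r at r = 1.04×10^8 km: μ = v²r = (35.7)² × 1.04×10^8 = 1.32547×10^11 km³/s².
In km: r₁ = 0.698 × 1.496×10^8 = 1.044208×10^8 km; r₂ = 3.49 × 1.496×10^8 = 5.22104×10^8 km.
The Hohmann ellipse has a_t = (r₁ + r₂)/2 = 3.132624×10^8 km.
At r₁ the circular-orbit speed is v₁ = √(μ/r₁) = 35.63 km/s.
On the transfer ellipse at r₁, vis-viva equation gives v_p = √[μ(2/r₁ − 1/a_t)] = 46.00 km/s.
First burn Δv₁ = |v_p − v₁| = 10.37 km/s.
Circular speed at r₂: v₂ = √(μ/r₂) = 15.933 km/s.
Transfer-orbit speed at r₂: v_a = √[μ(2/r₂ − 1/a_t)] = 9.1991 km/s.
Second burn Δv₂ = |v₂ − v_a| = 6.734 km/s.
Δv = Δv₁ + Δv₂ = 10.37 + 6.734 = 17.10 km/s.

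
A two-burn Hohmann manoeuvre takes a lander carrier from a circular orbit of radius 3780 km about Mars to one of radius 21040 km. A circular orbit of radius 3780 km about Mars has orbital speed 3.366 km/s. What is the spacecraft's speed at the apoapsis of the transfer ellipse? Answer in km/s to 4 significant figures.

v = 0.7874 km/s

From the circular-orbit relation v² = μ/r at r = 3780 km: μ = v²r = (3.366)² × 3780 = 42827.2 km³/s².
The Hohmann ellipse has a_t = (r₁ + r₂)/2 = 12410 km.
At apoapsis, r = 21040 km.
Applying v² = μ(2/r − 1/a_t): v = 0.7874 km/s.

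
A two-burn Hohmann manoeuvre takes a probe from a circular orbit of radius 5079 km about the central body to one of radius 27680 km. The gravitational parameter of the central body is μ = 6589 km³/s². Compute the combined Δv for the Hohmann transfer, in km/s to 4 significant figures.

Transfer-ellipse semi-major axis a_t = (r₁ + r₂)/2 = (5079 + 27680)/2 = 16379.5 km.
At r₁ the circular-orbit speed is v₁ = √(μ/r₁) = 1.1390 km/s.
Transfer-orbit speed at r₁ (v² = μ(2/r − 1/a)): v_p = √[μ(2/r₁ − 1/a_t)] = 1.4807 km/s.
First burn Δv₁ = |v_p − v₁| = 0.3417 km/s.
Circular speed at r₂: v₂ = √(μ/r₂) = 0.4879 km/s.
Transfer-orbit speed at r₂: v_a = √[μ(2/r₂ − 1/a_t)] = 0.2717 km/s.
Second burn Δv₂ = |v₂ − v_a| = 0.2162 km/s.
Total Δv = Δv₁ + Δv₂ = 0.5579 km/s.

Δv = 0.5579 km/s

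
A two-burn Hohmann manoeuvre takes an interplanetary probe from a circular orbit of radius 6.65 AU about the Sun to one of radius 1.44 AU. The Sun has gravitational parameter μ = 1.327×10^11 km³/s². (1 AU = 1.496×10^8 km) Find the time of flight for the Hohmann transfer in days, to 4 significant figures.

In km: r₁ = 6.65 × 1.496×10^8 = 9.9484×10^8 km; r₂ = 1.44 × 1.496×10^8 = 2.15424×10^8 km.
Semi-major axis of the transfer orbit: a_t = (9.9484×10^8 + 2.15424×10^8)/2 = 6.05132×10^8 km.
Transfer time t = π√(a_t³/μ) = π√((6.05132×10^8)³ / 1.327×10^11) = 1.284×10^8 s.
Converting: 1.284×10^8 s ÷ 86400 s/day = 1486 days.

t = 1486 days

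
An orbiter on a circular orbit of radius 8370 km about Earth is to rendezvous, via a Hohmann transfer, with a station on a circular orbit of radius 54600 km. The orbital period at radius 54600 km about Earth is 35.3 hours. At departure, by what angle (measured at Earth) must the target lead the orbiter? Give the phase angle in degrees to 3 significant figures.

From Kepler's third law T² = 4π²r³/μ at r = 54600 km, T = 35.3 hours = 35.3 × 3600 s = 1.2708×10^5 s: μ = 4π²r³/T² = 3.97909×10^5 km³/s².
The Hohmann ellipse has a_t = (r₁ + r₂)/2 = 31485 km.
The half-period of the transfer ellipse is t = π√(a_t³/μ) = 27824 s.
Target angular speed ω₂ = √(μ/r₂³) = 4.9443×10^-5 rad/s.
Angle swept by the target during transfer: ω₂·t = 1.3757 rad = 78.82°.
The orbiter traverses 180° on the transfer ellipse, so the target must lead by 180° − 78.82° = 101°.

φ = 101°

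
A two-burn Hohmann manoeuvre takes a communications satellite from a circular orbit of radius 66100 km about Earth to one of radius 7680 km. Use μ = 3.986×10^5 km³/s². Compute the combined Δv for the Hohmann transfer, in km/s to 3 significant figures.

The Hohmann ellipse has a_t = (r₁ + r₂)/2 = 36890 km.
Circular speed at r₁: v₁ = √(μ/r₁) = √(3.986×10^5/66100) = 2.4557 km/s.
Transfer-orbit speed at r₁ (vis-viva): v_a = √[μ(2/r₁ − 1/a_t)] = 1.1205 km/s.
First burn Δv₁ = |v_a − v₁| = 1.335 km/s.
Circular speed at r₂: v₂ = √(μ/r₂) = 7.204 km/s.
Transfer-orbit speed at r₂: v_p = √[μ(2/r₂ − 1/a_t)] = 9.643 km/s.
Second burn Δv₂ = |v₂ − v_p| = 2.439 km/s.
Total Δv = Δv₁ + Δv₂ = 3.774 km/s.

Δv = 3.77 km/s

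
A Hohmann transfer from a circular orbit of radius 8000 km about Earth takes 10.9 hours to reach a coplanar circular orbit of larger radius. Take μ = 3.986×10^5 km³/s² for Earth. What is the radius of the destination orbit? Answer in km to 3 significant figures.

Transfer time t = 10.9 hours = 39240 s, and t = π√(a_t³/μ).
So a_t = (μ t²/π²)^(1/3) = (3.986×10^5 × (39240)² / π²)^(1/3) = 39619 km.
Since a_t = (r₁ + r₂)/2, r₂ = 2a_t − r₁ = 2×39619 − 8000 = 71238 km.

r₂ = 71200 km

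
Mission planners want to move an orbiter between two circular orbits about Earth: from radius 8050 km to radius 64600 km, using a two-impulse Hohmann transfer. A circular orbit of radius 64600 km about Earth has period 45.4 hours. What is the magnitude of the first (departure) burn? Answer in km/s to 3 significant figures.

From Kepler's third law T² = 4π²r³/μ at r = 64600 km, T = 45.4 hours = 45.4 × 3600 s = 1.6344×10^5 s: μ = 4π²r³/T² = 3.98419×10^5 km³/s².
The Hohmann ellipse has a_t = (r₁ + r₂)/2 = 36325 km.
Circular speed at r = 8050 km: v_c = √(μ/r) = 7.035 km/s.
Vis-viva on the transfer ellipse at r = 8050 km gives v_t = √[μ(2/r − 1/a_t)] = 9.382 km/s.
Δv₁ = |v_t − v_c| = |9.382 − 7.035| = 2.347 km/s.

Δv₁ = 2.35 km/s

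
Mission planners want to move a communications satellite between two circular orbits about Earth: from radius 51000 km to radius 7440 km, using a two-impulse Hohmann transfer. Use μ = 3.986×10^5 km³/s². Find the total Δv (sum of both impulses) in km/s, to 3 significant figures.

Δv = 3.74 km/s

The Hohmann ellipse has a_t = (r₁ + r₂)/2 = 29220 km.
At r₁ the circular-orbit speed is v₁ = √(μ/r₁) = 2.79565 km/s.
On the transfer ellipse at r₁, vis-viva equation gives v_a = √[μ(2/r₁ − 1/a_t)] = 1.41068 km/s.
First burn Δv₁ = |v_a − v₁| = 1.38497 km/s.
At r₂, v₂ = √(μ/r₂) = 7.3195 km/s.
Transfer-orbit speed at r₂: v_p = √[μ(2/r₂ − 1/a_t)] = 9.6700 km/s.
Second burn Δv₂ = |v₂ − v_p| = 2.35050 km/s.
Total Δv = Δv₁ + Δv₂ = 3.735 km/s.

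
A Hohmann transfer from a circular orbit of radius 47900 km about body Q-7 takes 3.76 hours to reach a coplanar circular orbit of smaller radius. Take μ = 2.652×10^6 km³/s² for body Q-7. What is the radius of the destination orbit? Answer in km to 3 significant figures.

Transfer time t = 3.76 hours = 13536 s, and t = π√(a_t³/μ).
So a_t = (μ t²/π²)^(1/3) = (2.652×10^6 × (13536)² / π²)^(1/3) = 36651 km.
Since a_t = (r₁ + r₂)/2, r₂ = 2a_t − r₁ = 2×36651 − 47900 = 25402 km.

r₂ = 25400 km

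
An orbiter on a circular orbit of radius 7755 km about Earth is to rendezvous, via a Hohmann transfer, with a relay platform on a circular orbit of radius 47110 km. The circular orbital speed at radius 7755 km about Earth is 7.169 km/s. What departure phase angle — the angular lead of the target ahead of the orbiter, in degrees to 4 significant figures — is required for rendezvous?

φ = 100.0°

From the circular-orbit relation v² = μ/r at r = 7755 km: μ = v²r = (7.169)² × 7755 = 3.98565×10^5 km³/s².
Semi-major axis of the transfer orbit: a_t = (7755 + 47110)/2 = 27432.5 km.
The half-period of the transfer ellipse is t = π√(a_t³/μ) = 22610 s.
Target angular speed ω₂ = √(μ/r₂³) = 6.174×10^-5 rad/s.
Angle swept by the target during transfer: ω₂·t = 1.396 rad = 79.98°.
Arrival is 180° from departure on the ellipse, so φ = 180° − 79.98° = 100.0°.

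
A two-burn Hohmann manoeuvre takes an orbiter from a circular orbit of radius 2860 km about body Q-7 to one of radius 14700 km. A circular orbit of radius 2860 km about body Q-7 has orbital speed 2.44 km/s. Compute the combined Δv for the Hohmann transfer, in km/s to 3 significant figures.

Δv = 1.18 km/s

From the circular-orbit relation v² = μ/r at r = 2860 km: μ = v²r = (2.44)² × 2860 = 17027.3 km³/s².
Semi-major axis of the transfer orbit: a_t = (2860 + 14700)/2 = 8780 km.
Circular speed at r₁: v₁ = √(μ/r₁) = √(17027.3/2860) = 2.4400 km/s.
Transfer-orbit speed at r₁ (vis-viva): v_p = √[μ(2/r₁ − 1/a_t)] = 3.1572 km/s.
First burn Δv₁ = |v_p − v₁| = 0.7172 km/s.
At r₂, v₂ = √(μ/r₂) = 1.0763 km/s.
Transfer-orbit speed at r₂: v_a = √[μ(2/r₂ − 1/a_t)] = 0.61426 km/s.
Second burn Δv₂ = |v₂ − v_a| = 0.4620 km/s.
Δv = Δv₁ + Δv₂ = 0.7172 + 0.4620 = 1.179 km/s.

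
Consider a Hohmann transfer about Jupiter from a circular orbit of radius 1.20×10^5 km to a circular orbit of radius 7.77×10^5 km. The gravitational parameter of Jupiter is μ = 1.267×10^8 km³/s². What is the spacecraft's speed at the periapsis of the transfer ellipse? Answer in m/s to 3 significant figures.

v = 42800 m/s

Transfer-ellipse semi-major axis a_t = (r₁ + r₂)/2 = (1.200×10^5 + 7.770×10^5)/2 = 4.485×10^5 km.
At periapsis, r = 1.200×10^5 km.
From the vis-viva equation, v = √[μ(2/r − 1/a_t)] = 42.77 km/s.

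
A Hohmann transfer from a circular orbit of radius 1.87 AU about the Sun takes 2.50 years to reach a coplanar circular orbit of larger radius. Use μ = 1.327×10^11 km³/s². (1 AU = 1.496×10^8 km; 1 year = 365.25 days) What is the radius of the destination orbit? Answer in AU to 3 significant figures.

In km: r₁ = 1.87 × 1.496×10^8 = 2.79752×10^8 km.
Transfer time t = 2.50 years × 365.25 × 86400 s = 7.8894×10^7 s, and t = π√(a_t³/μ).
So a_t = (μ t²/π²)^(1/3) = (1.327×10^11 × (7.8894×10^7)² / π²)^(1/3) = 4.3741×10^8 km.
Since a_t = (r₁ + r₂)/2, r₂ = 2a_t − r₁ = 2×4.3741×10^8 − 2.79752×10^8 = 5.95068×10^8 km.
In AU: r₂ = 5.95068×10^8 / 1.496×10^8 = 3.98 AU.

r₂ = 3.98 AU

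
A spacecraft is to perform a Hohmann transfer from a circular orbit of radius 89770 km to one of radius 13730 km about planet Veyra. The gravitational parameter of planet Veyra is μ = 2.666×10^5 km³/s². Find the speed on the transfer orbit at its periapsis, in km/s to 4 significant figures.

v = 5.804 km/s

Transfer-ellipse semi-major axis a_t = (r₁ + r₂)/2 = (89770 + 13730)/2 = 51750 km.
At periapsis, r = 13730 km.
Vis-viva: v = √[μ(2/r − 1/a_t)] = √[2.666×10^5 × (2/13730 − 1/51750)] = 5.804 km/s.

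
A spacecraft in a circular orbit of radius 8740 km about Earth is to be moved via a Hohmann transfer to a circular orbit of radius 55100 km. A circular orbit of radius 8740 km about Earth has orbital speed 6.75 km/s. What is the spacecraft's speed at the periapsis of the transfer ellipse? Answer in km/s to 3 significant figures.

v = 8.87 km/s

From the circular-orbit relation v² = μ/r at r = 8740 km: μ = v²r = (6.75)² × 8740 = 3.98216×10^5 km³/s².
Transfer-ellipse semi-major axis a_t = (r₁ + r₂)/2 = (8740 + 55100)/2 = 31920 km.
The periapsis of the transfer ellipse is at r = 8740 km.
Vis-viva: v = √[μ(2/r − 1/a_t)] = √[3.98216×10^5 × (2/8740 − 1/31920)] = 8.868 km/s.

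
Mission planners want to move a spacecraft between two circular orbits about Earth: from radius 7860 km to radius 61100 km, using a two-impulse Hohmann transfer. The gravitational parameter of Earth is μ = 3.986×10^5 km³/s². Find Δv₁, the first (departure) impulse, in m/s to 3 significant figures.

The Hohmann ellipse has a_t = (r₁ + r₂)/2 = 34480 km.
Circular speed at r = 7860 km: v_c = √(μ/r) = 7.1213 km/s.
Transfer-orbit speed at the same r (vis-viva, a = a_t): v_t = √[μ(2/r − 1/a_t)] = 9.4797 km/s.
Δv₁ = |v_t − v_c| = |9.4797 − 7.1213| = 2.358 km/s.

Δv₁ = 2360 m/s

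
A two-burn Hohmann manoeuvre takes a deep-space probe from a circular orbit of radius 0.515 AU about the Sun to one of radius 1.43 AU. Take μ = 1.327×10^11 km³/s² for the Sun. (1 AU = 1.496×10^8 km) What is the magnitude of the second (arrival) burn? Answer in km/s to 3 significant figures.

Δv₂ = 6.78 km/s

In km: r₁ = 0.515 × 1.496×10^8 = 7.7044×10^7 km; r₂ = 1.43 × 1.496×10^8 = 2.13928×10^8 km.
Transfer-ellipse semi-major axis a_t = (r₁ + r₂)/2 = (7.7044×10^7 + 2.13928×10^8)/2 = 1.45486×10^8 km.
On the circular orbit at r = 2.13928×10^8 km, v_c = √(μ/r) = 24.906 km/s.
Transfer-orbit speed at the same r (vis-viva, a = a_t): v_t = √[μ(2/r − 1/a_t)] = 18.124 km/s.
Δv₂ = |v_t − v_c| = |18.124 − 24.906| = 6.782 km/s.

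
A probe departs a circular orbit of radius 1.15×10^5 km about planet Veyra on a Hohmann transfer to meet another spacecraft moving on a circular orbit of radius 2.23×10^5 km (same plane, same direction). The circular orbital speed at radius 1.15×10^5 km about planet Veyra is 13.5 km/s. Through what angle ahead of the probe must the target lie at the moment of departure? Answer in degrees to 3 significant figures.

From the circular-orbit relation v² = μ/r at r = 1.15×10^5 km: μ = v²r = (13.5)² × 1.15×10^5 = 2.09588×10^7 km³/s².
Semi-major axis of the transfer orbit: a_t = (1.150×10^5 + 2.230×10^5)/2 = 1.690×10^5 km.
Transfer time t = π√(a_t³/μ) = 47680 s.
The target's mean motion on its circular orbit is ω₂ = √(μ/r₂³) = 4.347×10^-5 rad/s.
Angle swept by the target during transfer: ω₂·t = 2.073 rad = 118.8°.
The probe traverses 180° on the transfer ellipse, so the target must lead by 180° − 118.8° = 61.2°.

φ = 61.2°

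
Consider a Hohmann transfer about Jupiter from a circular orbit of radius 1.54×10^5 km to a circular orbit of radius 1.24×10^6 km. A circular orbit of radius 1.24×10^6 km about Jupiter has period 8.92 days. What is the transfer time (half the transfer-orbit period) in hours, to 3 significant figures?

From Kepler's third law T² = 4π²r³/μ at r = 1.24×10^6 km, T = 8.92 days = 8.92 × 86400 s = 7.70688×10^5 s: μ = 4π²r³/T² = 1.26727×10^8 km³/s².
The Hohmann ellipse has a_t = (r₁ + r₂)/2 = 6.970×10^5 km.
Half the transfer-orbit period gives t = π√(a_t³/μ) = 1.624×10^5 s.
Converting: 1.624×10^5 s ÷ 3600 s/hour = 45.1 hours.

t = 45.1 hours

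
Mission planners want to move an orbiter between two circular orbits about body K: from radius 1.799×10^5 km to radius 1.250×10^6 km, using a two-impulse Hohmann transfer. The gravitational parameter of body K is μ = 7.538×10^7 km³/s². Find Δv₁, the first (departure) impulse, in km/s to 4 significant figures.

Δv₁ = 6.597 km/s

Semi-major axis of the transfer orbit: a_t = (1.799×10^5 + 1.250×10^6)/2 = 7.1495×10^5 km.
Circular speed at r = 1.799×10^5 km: v_c = √(μ/r) = 20.4697 km/s.
Transfer-orbit speed at the same r (vis-viva, a = a_t): v_t = √[μ(2/r − 1/a_t)] = 27.0663 km/s.
Δv₁ = |v_t − v_c| = |27.0663 − 20.4697| = 6.597 km/s.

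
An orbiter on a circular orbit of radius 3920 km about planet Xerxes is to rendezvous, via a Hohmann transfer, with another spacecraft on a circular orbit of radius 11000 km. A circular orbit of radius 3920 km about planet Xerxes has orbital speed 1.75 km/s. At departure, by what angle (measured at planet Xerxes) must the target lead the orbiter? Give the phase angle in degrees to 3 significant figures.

From the circular-orbit relation v² = μ/r at r = 3920 km: μ = v²r = (1.75)² × 3920 = 12005.0 km³/s².
The Hohmann ellipse has a_t = (r₁ + r₂)/2 = 7460 km.
Transfer time t = π√(a_t³/μ) = 18475 s.
The target's mean motion on its circular orbit is ω₂ = √(μ/r₂³) = 9.4971×10^-5 rad/s.
Angle swept by the target during transfer: ω₂·t = 1.7546 rad = 100.5°.
The orbiter traverses 180° on the transfer ellipse, so the target must lead by 180° − 100.5° = 79.5°.

φ = 79.5°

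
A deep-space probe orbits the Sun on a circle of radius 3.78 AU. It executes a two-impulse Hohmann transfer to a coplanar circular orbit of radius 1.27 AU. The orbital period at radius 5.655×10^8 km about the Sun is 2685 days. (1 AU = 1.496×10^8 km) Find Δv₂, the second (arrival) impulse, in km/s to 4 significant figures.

From Kepler's third law T² = 4π²r³/μ at r = 5.655×10^8 km, T = 2685 days = 2685 × 86400 s = 2.31984×10^8 s: μ = 4π²r³/T² = 1.32660×10^11 km³/s².
In km: r₁ = 3.78 × 1.496×10^8 = 5.65488×10^8 km; r₂ = 1.27 × 1.496×10^8 = 1.89992×10^8 km.
The Hohmann ellipse has a_t = (r₁ + r₂)/2 = 3.7774×10^8 km.
Circular speed at r = 1.89992×10^8 km: v_c = √(μ/r) = 26.424 km/s.
Transfer-orbit speed at the same r (vis-viva, a = a_t): v_t = √[μ(2/r − 1/a_t)] = 32.331 km/s.
Δv₂ = |v_t − v_c| = |32.331 − 26.424| = 5.907 km/s.

Δv₂ = 5.907 km/s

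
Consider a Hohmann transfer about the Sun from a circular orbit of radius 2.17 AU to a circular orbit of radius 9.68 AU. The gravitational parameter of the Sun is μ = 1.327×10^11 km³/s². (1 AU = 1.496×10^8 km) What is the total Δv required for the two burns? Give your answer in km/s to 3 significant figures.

Δv = 9.40 km/s

In km: r₁ = 2.17 × 1.496×10^8 = 3.24632×10^8 km; r₂ = 9.68 × 1.496×10^8 = 1.448128×10^9 km.
Transfer-ellipse semi-major axis a_t = (r₁ + r₂)/2 = (3.24632×10^8 + 1.448128×10^9)/2 = 8.8638×10^8 km.
Circular speed at r₁: v₁ = √(μ/r₁) = √(1.327×10^11/3.24632×10^8) = 20.21807 km/s.
On the transfer ellipse at r₁, vis-viva gives v_p = √[μ(2/r₁ − 1/a_t)] = 25.84243 km/s.
First burn Δv₁ = |v_p − v₁| = 5.6244 km/s.
Circular speed at r₂: v₂ = √(μ/r₂) = 9.57265 km/s.
Transfer-orbit speed at r₂: v_a = √[μ(2/r₂ − 1/a_t)] = 5.79319 km/s.
Second burn Δv₂ = |v₂ − v_a| = 3.7795 km/s.
Δv = Δv₁ + Δv₂ = 5.6244 + 3.7795 = 9.404 km/s.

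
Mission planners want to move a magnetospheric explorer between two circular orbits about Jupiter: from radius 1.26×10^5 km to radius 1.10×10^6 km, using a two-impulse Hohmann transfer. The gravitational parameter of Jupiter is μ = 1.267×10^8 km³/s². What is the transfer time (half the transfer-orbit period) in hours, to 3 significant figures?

t = 37.2 hours

Transfer-ellipse semi-major axis a_t = (r₁ + r₂)/2 = (1.260×10^5 + 1.100×10^6)/2 = 6.130×10^5 km.
Half the transfer-orbit period gives t = π√(a_t³/μ) = 1.340×10^5 s.
Converting: 1.340×10^5 s ÷ 3600 s/hour = 37.2 hours.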